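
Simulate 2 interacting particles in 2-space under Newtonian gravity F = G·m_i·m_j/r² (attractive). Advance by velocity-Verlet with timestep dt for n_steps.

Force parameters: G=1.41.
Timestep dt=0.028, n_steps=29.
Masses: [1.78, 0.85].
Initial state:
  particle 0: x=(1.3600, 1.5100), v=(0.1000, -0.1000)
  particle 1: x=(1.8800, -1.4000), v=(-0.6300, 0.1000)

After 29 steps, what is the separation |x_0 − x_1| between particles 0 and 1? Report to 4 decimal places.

step 0: x0=(1.3600, 1.5100) x1=(1.8800, -1.4000)
step 1: x0=(1.3628, 1.5071) x1=(1.8623, -1.3971)
step 2: x0=(1.3656, 1.5042) x1=(1.8446, -1.3940)
step 3: x0=(1.3685, 1.5011) x1=(1.8269, -1.3906)
step 4: x0=(1.3713, 1.4979) x1=(1.8091, -1.3870)
step 5: x0=(1.3742, 1.4947) x1=(1.7913, -1.3832)
step 6: x0=(1.3771, 1.4913) x1=(1.7735, -1.3792)
step 7: x0=(1.3800, 1.4878) x1=(1.7556, -1.3749)
step 8: x0=(1.3830, 1.4841) x1=(1.7377, -1.3704)
step 9: x0=(1.3859, 1.4804) x1=(1.7198, -1.3656)
step 10: x0=(1.3888, 1.4766) x1=(1.7018, -1.3606)
step 11: x0=(1.3918, 1.4726) x1=(1.6838, -1.3554)
step 12: x0=(1.3948, 1.4685) x1=(1.6658, -1.3499)
step 13: x0=(1.3978, 1.4643) x1=(1.6478, -1.3442)
step 14: x0=(1.4008, 1.4600) x1=(1.6297, -1.3383)
step 15: x0=(1.4038, 1.4556) x1=(1.6117, -1.3321)
step 16: x0=(1.4068, 1.4511) x1=(1.5936, -1.3256)
step 17: x0=(1.4098, 1.4464) x1=(1.5755, -1.3189)
step 18: x0=(1.4129, 1.4416) x1=(1.5573, -1.3119)
step 19: x0=(1.4159, 1.4367) x1=(1.5392, -1.3047)
step 20: x0=(1.4189, 1.4317) x1=(1.5210, -1.2972)
step 21: x0=(1.4220, 1.4265) x1=(1.5029, -1.2895)
step 22: x0=(1.4250, 1.4212) x1=(1.4847, -1.2814)
step 23: x0=(1.4281, 1.4158) x1=(1.4665, -1.2732)
step 24: x0=(1.4312, 1.4102) x1=(1.4483, -1.2646)
step 25: x0=(1.4342, 1.4046) x1=(1.4302, -1.2558)
step 26: x0=(1.4373, 1.3987) x1=(1.4120, -1.2467)
step 27: x0=(1.4403, 1.3928) x1=(1.3938, -1.2373)
step 28: x0=(1.4434, 1.3867) x1=(1.3756, -1.2276)
step 29: x0=(1.4464, 1.3805) x1=(1.3575, -1.2176)

2.5996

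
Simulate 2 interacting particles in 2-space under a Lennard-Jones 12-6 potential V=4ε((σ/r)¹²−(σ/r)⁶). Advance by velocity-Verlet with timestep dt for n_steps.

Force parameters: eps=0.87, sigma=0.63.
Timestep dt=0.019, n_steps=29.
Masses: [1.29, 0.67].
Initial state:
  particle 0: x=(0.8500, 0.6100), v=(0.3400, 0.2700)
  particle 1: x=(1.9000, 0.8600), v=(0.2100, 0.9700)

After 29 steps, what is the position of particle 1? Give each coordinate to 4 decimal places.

step 0: x0=(0.8500, 0.6100) x1=(1.9000, 0.8600)
step 1: x0=(0.8566, 0.6152) x1=(1.9038, 0.8784)
step 2: x0=(0.8633, 0.6204) x1=(1.9072, 0.8967)
step 3: x0=(0.8702, 0.6256) x1=(1.9103, 0.9149)
step 4: x0=(0.8774, 0.6309) x1=(1.9130, 0.9330)
step 5: x0=(0.8847, 0.6363) x1=(1.9154, 0.9510)
step 6: x0=(0.8922, 0.6417) x1=(1.9173, 0.9688)
step 7: x0=(0.8999, 0.6472) x1=(1.9189, 0.9866)
step 8: x0=(0.9078, 0.6527) x1=(1.9202, 1.0042)
step 9: x0=(0.9159, 0.6583) x1=(1.9210, 1.0217)
step 10: x0=(0.9241, 0.6640) x1=(1.9215, 1.0391)
step 11: x0=(0.9326, 0.6698) x1=(1.9216, 1.0563)
step 12: x0=(0.9413, 0.6756) x1=(1.9213, 1.0734)
step 13: x0=(0.9502, 0.6815) x1=(1.9206, 1.0903)
step 14: x0=(0.9593, 0.6875) x1=(1.9195, 1.1070)
step 15: x0=(0.9687, 0.6936) x1=(1.9180, 1.1236)
step 16: x0=(0.9782, 0.6998) x1=(1.9160, 1.1399)
step 17: x0=(0.9880, 0.7062) x1=(1.9136, 1.1561)
step 18: x0=(0.9980, 0.7126) x1=(1.9107, 1.1720)
step 19: x0=(1.0083, 0.7192) x1=(1.9074, 1.1877)
step 20: x0=(1.0188, 0.7258) x1=(1.9035, 1.2031)
step 21: x0=(1.0296, 0.7327) x1=(1.8991, 1.2182)
step 22: x0=(1.0407, 0.7397) x1=(1.8942, 1.2330)
step 23: x0=(1.0521, 0.7469) x1=(1.8887, 1.2475)
step 24: x0=(1.0638, 0.7542) x1=(1.8825, 1.2617)
step 25: x0=(1.0759, 0.7618) x1=(1.8758, 1.2754)
step 26: x0=(1.0883, 0.7696) x1=(1.8683, 1.2886)
step 27: x0=(1.1011, 0.7777) x1=(1.8600, 1.3014)
step 28: x0=(1.1144, 0.7861) x1=(1.8510, 1.3136)
step 29: x0=(1.1281, 0.7948) x1=(1.8410, 1.3252)

(1.8410, 1.3252)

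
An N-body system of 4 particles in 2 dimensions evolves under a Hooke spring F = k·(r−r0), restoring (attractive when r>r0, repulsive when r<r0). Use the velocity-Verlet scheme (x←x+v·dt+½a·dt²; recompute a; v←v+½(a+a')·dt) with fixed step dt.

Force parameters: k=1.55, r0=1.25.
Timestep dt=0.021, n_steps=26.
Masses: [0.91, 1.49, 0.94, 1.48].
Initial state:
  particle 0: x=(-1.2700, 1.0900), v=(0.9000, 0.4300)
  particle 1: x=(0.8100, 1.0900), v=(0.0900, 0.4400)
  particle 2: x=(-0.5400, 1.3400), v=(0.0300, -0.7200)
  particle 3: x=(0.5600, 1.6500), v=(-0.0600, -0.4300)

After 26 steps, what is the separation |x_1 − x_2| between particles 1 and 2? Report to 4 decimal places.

1.2301

step 0: x0=(-1.2700, 1.0900) x1=(0.8100, 1.0900) x2=(-0.5400, 1.3400) x3=(0.5600, 1.6500)
step 1: x0=(-1.2507, 1.0990) x1=(0.8117, 1.0991) x2=(-0.5392, 1.3249) x3=(0.5586, 1.6411)
step 2: x0=(-1.2307, 1.1081) x1=(0.8132, 1.1080) x2=(-0.5380, 1.3099) x3=(0.5568, 1.6323)
step 3: x0=(-1.2101, 1.1172) x1=(0.8143, 1.1165) x2=(-0.5365, 1.2950) x3=(0.5546, 1.6238)
step 4: x0=(-1.1888, 1.1263) x1=(0.8152, 1.1249) x2=(-0.5346, 1.2801) x3=(0.5521, 1.6155)
step 5: x0=(-1.1670, 1.1354) x1=(0.8158, 1.1329) x2=(-0.5322, 1.2653) x3=(0.5492, 1.6074)
step 6: x0=(-1.1447, 1.1445) x1=(0.8162, 1.1407) x2=(-0.5295, 1.2506) x3=(0.5460, 1.5996)
step 7: x0=(-1.1220, 1.1537) x1=(0.8165, 1.1481) x2=(-0.5263, 1.2359) x3=(0.5424, 1.5920)
step 8: x0=(-1.0989, 1.1629) x1=(0.8165, 1.1553) x2=(-0.5226, 1.2212) x3=(0.5386, 1.5847)
step 9: x0=(-1.0755, 1.1721) x1=(0.8163, 1.1623) x2=(-0.5185, 1.2065) x3=(0.5343, 1.5776)
step 10: x0=(-1.0518, 1.1813) x1=(0.8161, 1.1689) x2=(-0.5139, 1.1919) x3=(0.5298, 1.5707)
step 11: x0=(-1.0279, 1.1906) x1=(0.8157, 1.1753) x2=(-0.5088, 1.1772) x3=(0.5250, 1.5642)
step 12: x0=(-1.0039, 1.2000) x1=(0.8152, 1.1813) x2=(-0.5033, 1.1624) x3=(0.5198, 1.5579)
step 13: x0=(-0.9798, 1.2094) x1=(0.8146, 1.1871) x2=(-0.4972, 1.1476) x3=(0.5144, 1.5518)
step 14: x0=(-0.9556, 1.2190) x1=(0.8140, 1.1927) x2=(-0.4907, 1.1327) x3=(0.5087, 1.5461)
step 15: x0=(-0.9314, 1.2287) x1=(0.8133, 1.1979) x2=(-0.4837, 1.1176) x3=(0.5026, 1.5406)
step 16: x0=(-0.9073, 1.2386) x1=(0.8127, 1.2029) x2=(-0.4762, 1.1024) x3=(0.4964, 1.5354)
step 17: x0=(-0.8832, 1.2487) x1=(0.8120, 1.2077) x2=(-0.4682, 1.0869) x3=(0.4898, 1.5305)
step 18: x0=(-0.8593, 1.2590) x1=(0.8114, 1.2121) x2=(-0.4599, 1.0711) x3=(0.4831, 1.5259)
step 19: x0=(-0.8355, 1.2696) x1=(0.8109, 1.2164) x2=(-0.4510, 1.0550) x3=(0.4761, 1.5215)
step 20: x0=(-0.8119, 1.2805) x1=(0.8104, 1.2204) x2=(-0.4418, 1.0386) x3=(0.4688, 1.5175)
step 21: x0=(-0.7884, 1.2917) x1=(0.8100, 1.2241) x2=(-0.4323, 1.0218) x3=(0.4614, 1.5137)
step 22: x0=(-0.7652, 1.3033) x1=(0.8098, 1.2277) x2=(-0.4224, 1.0045) x3=(0.4537, 1.5102)
step 23: x0=(-0.7422, 1.3152) x1=(0.8097, 1.2310) x2=(-0.4122, 0.9868) x3=(0.4459, 1.5070)
step 24: x0=(-0.7194, 1.3276) x1=(0.8097, 1.2341) x2=(-0.4018, 0.9686) x3=(0.4379, 1.5041)
step 25: x0=(-0.6968, 1.3403) x1=(0.8099, 1.2370) x2=(-0.3911, 0.9499) x3=(0.4297, 1.5015)
step 26: x0=(-0.6745, 1.3535) x1=(0.8103, 1.2397) x2=(-0.3803, 0.9306) x3=(0.4214, 1.4991)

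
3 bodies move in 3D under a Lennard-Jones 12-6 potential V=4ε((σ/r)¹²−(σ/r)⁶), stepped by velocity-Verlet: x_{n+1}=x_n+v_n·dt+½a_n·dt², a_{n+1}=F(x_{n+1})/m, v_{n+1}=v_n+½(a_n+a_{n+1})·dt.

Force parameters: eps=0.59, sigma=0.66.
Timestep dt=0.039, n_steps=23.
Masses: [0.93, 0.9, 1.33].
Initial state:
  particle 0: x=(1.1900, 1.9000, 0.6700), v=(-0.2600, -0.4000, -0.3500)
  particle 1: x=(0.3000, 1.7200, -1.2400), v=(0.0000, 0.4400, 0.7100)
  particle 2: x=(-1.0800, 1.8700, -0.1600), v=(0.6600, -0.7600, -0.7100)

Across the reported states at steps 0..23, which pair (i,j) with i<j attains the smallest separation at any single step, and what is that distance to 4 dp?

pair (1,2), distance 1.1013

step 0: x0=(1.1900, 1.9000, 0.6700) x1=(0.3000, 1.7200, -1.2400) x2=(-1.0800, 1.8700, -0.1600)
step 1: x0=(1.1799, 1.8844, 0.6563) x1=(0.3000, 1.7372, -1.2123) x2=(-1.0542, 1.8404, -0.1877)
step 2: x0=(1.1697, 1.8688, 0.6427) x1=(0.2999, 1.7543, -1.1845) x2=(-1.0285, 1.8107, -0.2154)
step 3: x0=(1.1595, 1.8532, 0.6290) x1=(0.2999, 1.7715, -1.1568) x2=(-1.0027, 1.7811, -0.2432)
step 4: x0=(1.1494, 1.8376, 0.6153) x1=(0.2997, 1.7887, -1.1289) x2=(-0.9768, 1.7514, -0.2709)
step 5: x0=(1.1392, 1.8220, 0.6016) x1=(0.2995, 1.8058, -1.1010) x2=(-0.9509, 1.7218, -0.2987)
step 6: x0=(1.1290, 1.8064, 0.5878) x1=(0.2992, 1.8230, -1.0730) x2=(-0.9249, 1.6921, -0.3266)
step 7: x0=(1.1188, 1.7908, 0.5741) x1=(0.2988, 1.8401, -1.0449) x2=(-0.8988, 1.6625, -0.3545)
step 8: x0=(1.1085, 1.7752, 0.5603) x1=(0.2982, 1.8573, -1.0166) x2=(-0.8726, 1.6329, -0.3824)
step 9: x0=(1.0983, 1.7596, 0.5465) x1=(0.2974, 1.8743, -0.9883) x2=(-0.8463, 1.6033, -0.4104)
step 10: x0=(1.0880, 1.7440, 0.5326) x1=(0.2964, 1.8914, -0.9597) x2=(-0.8197, 1.5738, -0.4386)
step 11: x0=(1.0776, 1.7284, 0.5187) x1=(0.2952, 1.9083, -0.9310) x2=(-0.7930, 1.5443, -0.4668)
step 12: x0=(1.0673, 1.7128, 0.5047) x1=(0.2935, 1.9251, -0.9021) x2=(-0.7660, 1.5149, -0.4951)
step 13: x0=(1.0569, 1.6972, 0.4907) x1=(0.2915, 1.9417, -0.8729) x2=(-0.7387, 1.4856, -0.5235)
step 14: x0=(1.0465, 1.6816, 0.4766) x1=(0.2890, 1.9581, -0.8435) x2=(-0.7111, 1.4565, -0.5520)
step 15: x0=(1.0360, 1.6661, 0.4624) x1=(0.2860, 1.9742, -0.8139) x2=(-0.6830, 1.4275, -0.5807)
step 16: x0=(1.0254, 1.6505, 0.4482) x1=(0.2823, 1.9898, -0.7840) x2=(-0.6546, 1.3989, -0.6094)
step 17: x0=(1.0148, 1.6350, 0.4338) x1=(0.2781, 2.0051, -0.7538) x2=(-0.6256, 1.3705, -0.6382)
step 18: x0=(1.0041, 1.6195, 0.4193) x1=(0.2732, 2.0198, -0.7235) x2=(-0.5962, 1.3424, -0.6671)
step 19: x0=(0.9932, 1.6041, 0.4046) x1=(0.2678, 2.0339, -0.6930) x2=(-0.5663, 1.3147, -0.6960)
step 20: x0=(0.9823, 1.5887, 0.3898) x1=(0.2617, 2.0473, -0.6623) x2=(-0.5358, 1.2874, -0.7249)
step 21: x0=(0.9712, 1.5734, 0.3748) x1=(0.2551, 2.0601, -0.6315) x2=(-0.5050, 1.2606, -0.7538)
step 22: x0=(0.9600, 1.5582, 0.3596) x1=(0.2480, 2.0721, -0.6006) x2=(-0.4737, 1.2342, -0.7825)
step 23: x0=(0.9486, 1.5431, 0.3441) x1=(0.2406, 2.0834, -0.5696) x2=(-0.4421, 1.2081, -0.8112)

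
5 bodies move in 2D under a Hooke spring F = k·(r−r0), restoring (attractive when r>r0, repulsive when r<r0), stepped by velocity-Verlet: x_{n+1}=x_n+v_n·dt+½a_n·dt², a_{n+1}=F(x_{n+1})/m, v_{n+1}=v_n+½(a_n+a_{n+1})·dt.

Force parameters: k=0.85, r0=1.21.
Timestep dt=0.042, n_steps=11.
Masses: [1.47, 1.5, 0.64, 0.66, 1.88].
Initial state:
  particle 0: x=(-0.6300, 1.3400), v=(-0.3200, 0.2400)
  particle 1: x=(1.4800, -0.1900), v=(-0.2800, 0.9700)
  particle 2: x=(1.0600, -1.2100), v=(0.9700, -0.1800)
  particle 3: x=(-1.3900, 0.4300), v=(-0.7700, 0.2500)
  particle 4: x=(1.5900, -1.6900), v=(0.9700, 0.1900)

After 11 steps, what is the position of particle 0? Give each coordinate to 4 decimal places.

step 0: x0=(-0.6300, 1.3400) x1=(1.4800, -0.1900) x2=(1.0600, -1.2100) x3=(-1.3900, 0.4300) x4=(1.5900, -1.6900)
step 1: x0=(-0.6416, 1.3478) x1=(1.4669, -0.1488) x2=(1.0974, -1.2143) x3=(-1.4165, 0.4374) x4=(1.6295, -1.6807)
step 2: x0=(-0.6493, 1.3512) x1=(1.4510, -0.1066) x2=(1.1278, -1.2121) x3=(-1.4312, 0.4384) x4=(1.6664, -1.6685)
step 3: x0=(-0.6532, 1.3500) x1=(1.4323, -0.0637) x2=(1.1511, -1.2033) x3=(-1.4337, 0.4332) x4=(1.7006, -1.6536)
step 4: x0=(-0.6533, 1.3445) x1=(1.4110, -0.0202) x2=(1.1673, -1.1878) x3=(-1.4240, 0.4219) x4=(1.7321, -1.6358)
step 5: x0=(-0.6494, 1.3345) x1=(1.3871, 0.0239) x2=(1.1762, -1.1657) x3=(-1.4022, 0.4046) x4=(1.7608, -1.6152)
step 6: x0=(-0.6417, 1.3204) x1=(1.3607, 0.0685) x2=(1.1781, -1.1372) x3=(-1.3685, 0.3816) x4=(1.7867, -1.5918)
step 7: x0=(-0.6301, 1.3020) x1=(1.3319, 0.1133) x2=(1.1730, -1.1024) x3=(-1.3230, 0.3530) x4=(1.8098, -1.5655)
step 8: x0=(-0.6149, 1.2797) x1=(1.3009, 0.1583) x2=(1.1612, -1.0617) x3=(-1.2662, 0.3192) x4=(1.8301, -1.5365)
step 9: x0=(-0.5959, 1.2535) x1=(1.2678, 0.2033) x2=(1.1430, -1.0153) x3=(-1.1986, 0.2806) x4=(1.8475, -1.5047)
step 10: x0=(-0.5734, 1.2237) x1=(1.2328, 0.2482) x2=(1.1187, -0.9638) x3=(-1.1208, 0.2375) x4=(1.8621, -1.4702)
step 11: x0=(-0.5475, 1.1905) x1=(1.1962, 0.2929) x2=(1.0889, -0.9074) x3=(-1.0334, 0.1903) x4=(1.8739, -1.4330)

(-0.5475, 1.1905)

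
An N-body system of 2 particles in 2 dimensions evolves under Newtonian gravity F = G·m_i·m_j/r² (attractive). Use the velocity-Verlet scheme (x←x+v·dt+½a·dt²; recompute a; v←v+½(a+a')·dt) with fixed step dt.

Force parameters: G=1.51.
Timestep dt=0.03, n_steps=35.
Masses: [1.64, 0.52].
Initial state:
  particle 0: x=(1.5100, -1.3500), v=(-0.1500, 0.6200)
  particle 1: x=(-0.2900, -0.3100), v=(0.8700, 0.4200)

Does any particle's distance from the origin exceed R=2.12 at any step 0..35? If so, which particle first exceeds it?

step 0: x0=(1.5100, -1.3500) x1=(-0.2900, -0.3100)
step 1: x0=(1.5054, -1.3314) x1=(-0.2637, -0.2975)
step 2: x0=(1.5007, -1.3126) x1=(-0.2369, -0.2853)
step 3: x0=(1.4958, -1.2938) x1=(-0.2096, -0.2734)
step 4: x0=(1.4908, -1.2749) x1=(-0.1819, -0.2618)
step 5: x0=(1.4857, -1.2559) x1=(-0.1537, -0.2504)
step 6: x0=(1.4803, -1.2368) x1=(-0.1249, -0.2394)
step 7: x0=(1.4748, -1.2176) x1=(-0.0956, -0.2287)
step 8: x0=(1.4691, -1.1983) x1=(-0.0658, -0.2184)
step 9: x0=(1.4633, -1.1789) x1=(-0.0354, -0.2084)
step 10: x0=(1.4572, -1.1593) x1=(-0.0044, -0.1988)
step 11: x0=(1.4510, -1.1396) x1=(0.0271, -0.1896)
step 12: x0=(1.4445, -1.1198) x1=(0.0594, -0.1808)
step 13: x0=(1.4379, -1.0999) x1=(0.0922, -0.1725)
step 14: x0=(1.4310, -1.0798) x1=(0.1258, -0.1646)
step 15: x0=(1.4239, -1.0595) x1=(0.1601, -0.1573)
step 16: x0=(1.4166, -1.0391) x1=(0.1951, -0.1504)
step 17: x0=(1.4090, -1.0185) x1=(0.2310, -0.1442)
step 18: x0=(1.4012, -0.9976) x1=(0.2676, -0.1386)
step 19: x0=(1.3930, -0.9766) x1=(0.3052, -0.1336)
step 20: x0=(1.3846, -0.9554) x1=(0.3436, -0.1294)
step 21: x0=(1.3759, -0.9339) x1=(0.3831, -0.1259)
step 22: x0=(1.3668, -0.9121) x1=(0.4236, -0.1233)
step 23: x0=(1.3574, -0.8900) x1=(0.4652, -0.1217)
step 24: x0=(1.3476, -0.8676) x1=(0.5081, -0.1211)
step 25: x0=(1.3373, -0.8448) x1=(0.5523, -0.1216)
step 26: x0=(1.3266, -0.8217) x1=(0.5979, -0.1235)
step 27: x0=(1.3154, -0.7980) x1=(0.6451, -0.1269)
step 28: x0=(1.3037, -0.7737) x1=(0.6940, -0.1321)
step 29: x0=(1.2913, -0.7489) x1=(0.7450, -0.1393)
step 30: x0=(1.2783, -0.7232) x1=(0.7981, -0.1490)
step 31: x0=(1.2644, -0.6965) x1=(0.8538, -0.1618)
step 32: x0=(1.2496, -0.6687) x1=(0.9124, -0.1784)
step 33: x0=(1.2336, -0.6392) x1=(0.9747, -0.2003)
step 34: x0=(1.2163, -0.6073) x1=(1.0413, -0.2295)
step 35: x0=(1.1972, -0.5717) x1=(1.1133, -0.2704)

no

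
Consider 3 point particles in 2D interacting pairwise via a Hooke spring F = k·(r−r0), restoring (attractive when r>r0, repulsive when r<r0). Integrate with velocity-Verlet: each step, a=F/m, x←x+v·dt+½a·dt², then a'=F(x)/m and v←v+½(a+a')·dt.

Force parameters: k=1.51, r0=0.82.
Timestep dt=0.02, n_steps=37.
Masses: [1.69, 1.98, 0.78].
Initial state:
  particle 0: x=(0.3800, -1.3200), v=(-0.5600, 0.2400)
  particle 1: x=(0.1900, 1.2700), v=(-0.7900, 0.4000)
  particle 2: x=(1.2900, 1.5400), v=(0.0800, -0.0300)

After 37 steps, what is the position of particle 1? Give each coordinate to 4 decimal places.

(-0.2779, 1.2328)

step 0: x0=(0.3800, -1.3200) x1=(0.1900, 1.2700) x2=(1.2900, 1.5400)
step 1: x0=(0.3689, -1.3145) x1=(0.1743, 1.2777) x2=(1.2912, 1.5386)
step 2: x0=(0.3580, -1.3076) x1=(0.1587, 1.2850) x2=(1.2917, 1.5355)
step 3: x0=(0.3473, -1.2994) x1=(0.1432, 1.2917) x2=(1.2914, 1.5307)
step 4: x0=(0.3367, -1.2898) x1=(0.1279, 1.2979) x2=(1.2902, 1.5243)
step 5: x0=(0.3264, -1.2788) x1=(0.1128, 1.3035) x2=(1.2883, 1.5163)
step 6: x0=(0.3163, -1.2665) x1=(0.0978, 1.3087) x2=(1.2856, 1.5067)
step 7: x0=(0.3063, -1.2529) x1=(0.0829, 1.3133) x2=(1.2820, 1.4954)
step 8: x0=(0.2966, -1.2379) x1=(0.0683, 1.3174) x2=(1.2775, 1.4826)
step 9: x0=(0.2871, -1.2216) x1=(0.0538, 1.3210) x2=(1.2723, 1.4682)
step 10: x0=(0.2777, -1.2040) x1=(0.0394, 1.3241) x2=(1.2661, 1.4523)
step 11: x0=(0.2685, -1.1851) x1=(0.0253, 1.3267) x2=(1.2591, 1.4349)
step 12: x0=(0.2596, -1.1649) x1=(0.0113, 1.3288) x2=(1.2512, 1.4161)
step 13: x0=(0.2508, -1.1435) x1=(-0.0025, 1.3303) x2=(1.2425, 1.3958)
step 14: x0=(0.2422, -1.1208) x1=(-0.0161, 1.3314) x2=(1.2329, 1.3741)
step 15: x0=(0.2338, -1.0970) x1=(-0.0295, 1.3320) x2=(1.2224, 1.3511)
step 16: x0=(0.2256, -1.0720) x1=(-0.0428, 1.3321) x2=(1.2111, 1.3268)
step 17: x0=(0.2175, -1.0458) x1=(-0.0559, 1.3317) x2=(1.1989, 1.3012)
step 18: x0=(0.2097, -1.0185) x1=(-0.0687, 1.3308) x2=(1.1859, 1.2744)
step 19: x0=(0.2020, -0.9901) x1=(-0.0814, 1.3294) x2=(1.1720, 1.2463)
step 20: x0=(0.1944, -0.9606) x1=(-0.0939, 1.3276) x2=(1.1573, 1.2172)
step 21: x0=(0.1871, -0.9301) x1=(-0.1062, 1.3253) x2=(1.1417, 1.1870)
step 22: x0=(0.1798, -0.8986) x1=(-0.1183, 1.3226) x2=(1.1254, 1.1558)
step 23: x0=(0.1727, -0.8661) x1=(-0.1303, 1.3194) x2=(1.1082, 1.1236)
step 24: x0=(0.1658, -0.8327) x1=(-0.1420, 1.3158) x2=(1.0903, 1.0905)
step 25: x0=(0.1590, -0.7983) x1=(-0.1536, 1.3117) x2=(1.0715, 1.0565)
step 26: x0=(0.1523, -0.7632) x1=(-0.1649, 1.3073) x2=(1.0521, 1.0217)
step 27: x0=(0.1458, -0.7271) x1=(-0.1761, 1.3024) x2=(1.0319, 0.9862)
step 28: x0=(0.1393, -0.6903) x1=(-0.1871, 1.2971) x2=(1.0110, 0.9500)
step 29: x0=(0.1330, -0.6528) x1=(-0.1979, 1.2914) x2=(0.9893, 0.9132)
step 30: x0=(0.1268, -0.6145) x1=(-0.2085, 1.2853) x2=(0.9670, 0.8759)
step 31: x0=(0.1206, -0.5756) x1=(-0.2190, 1.2788) x2=(0.9441, 0.8380)
step 32: x0=(0.1145, -0.5360) x1=(-0.2292, 1.2720) x2=(0.9205, 0.7997)
step 33: x0=(0.1085, -0.4959) x1=(-0.2393, 1.2648) x2=(0.8964, 0.7611)
step 34: x0=(0.1026, -0.4552) x1=(-0.2492, 1.2573) x2=(0.8717, 0.7221)
step 35: x0=(0.0967, -0.4140) x1=(-0.2590, 1.2495) x2=(0.8464, 0.6829)
step 36: x0=(0.0908, -0.3724) x1=(-0.2685, 1.2413) x2=(0.8206, 0.6436)
step 37: x0=(0.0850, -0.3303) x1=(-0.2779, 1.2328) x2=(0.7943, 0.6041)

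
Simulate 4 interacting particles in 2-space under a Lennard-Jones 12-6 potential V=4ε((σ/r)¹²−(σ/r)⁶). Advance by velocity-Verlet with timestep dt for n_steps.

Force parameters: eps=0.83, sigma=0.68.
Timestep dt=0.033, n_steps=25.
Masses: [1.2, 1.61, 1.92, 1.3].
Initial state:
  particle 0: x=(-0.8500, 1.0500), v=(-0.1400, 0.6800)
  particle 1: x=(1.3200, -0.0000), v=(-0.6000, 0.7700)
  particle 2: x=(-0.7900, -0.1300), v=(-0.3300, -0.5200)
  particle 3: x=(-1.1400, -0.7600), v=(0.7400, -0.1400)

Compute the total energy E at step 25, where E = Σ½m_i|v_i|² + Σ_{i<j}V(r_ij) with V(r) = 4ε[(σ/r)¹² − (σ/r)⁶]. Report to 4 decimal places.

step 0: x0=(-0.8500, 1.0500) x1=(1.3200, -0.0000) x2=(-0.7900, -0.1300) x3=(-1.1400, -0.7600)
step 1: x0=(-0.8546, 1.0722) x1=(1.3002, 0.0254) x2=(-0.7998, -0.1450) x3=(-1.1172, -0.7675)
step 2: x0=(-0.8592, 1.0939) x1=(1.2804, 0.0508) x2=(-0.8052, -0.1512) x3=(-1.1008, -0.7877)
step 3: x0=(-0.8638, 1.1152) x1=(1.2605, 0.0762) x2=(-0.8070, -0.1493) x3=(-1.0899, -0.8195)
step 4: x0=(-0.8683, 1.1362) x1=(1.2407, 0.1016) x2=(-0.8074, -0.1439) x3=(-1.0810, -0.8560)
step 5: x0=(-0.8729, 1.1569) x1=(1.2209, 0.1271) x2=(-0.8078, -0.1384) x3=(-1.0720, -0.8925)
step 6: x0=(-0.8774, 1.1773) x1=(1.2010, 0.1525) x2=(-0.8087, -0.1339) x3=(-1.0624, -0.9273)
step 7: x0=(-0.8819, 1.1974) x1=(1.1811, 0.1779) x2=(-0.8100, -0.1308) x3=(-1.0521, -0.9597)
step 8: x0=(-0.8864, 1.2173) x1=(1.1612, 0.2033) x2=(-0.8118, -0.1291) x3=(-1.0411, -0.9898)
step 9: x0=(-0.8908, 1.2369) x1=(1.1413, 0.2287) x2=(-0.8140, -0.1287) x3=(-1.0296, -1.0177)
step 10: x0=(-0.8953, 1.2564) x1=(1.1214, 0.2541) x2=(-0.8165, -0.1296) x3=(-1.0175, -1.0436)
step 11: x0=(-0.8997, 1.2757) x1=(1.1014, 0.2795) x2=(-0.8193, -0.1316) x3=(-1.0050, -1.0677)
step 12: x0=(-0.9042, 1.2948) x1=(1.0814, 0.3049) x2=(-0.8223, -0.1346) x3=(-0.9923, -1.0902)
step 13: x0=(-0.9086, 1.3137) x1=(1.0615, 0.3303) x2=(-0.8255, -0.1385) x3=(-0.9792, -1.1111)
step 14: x0=(-0.9130, 1.3326) x1=(1.0415, 0.3557) x2=(-0.8288, -0.1434) x3=(-0.9659, -1.1305)
step 15: x0=(-0.9174, 1.3513) x1=(1.0214, 0.3811) x2=(-0.8322, -0.1490) x3=(-0.9524, -1.1487)
step 16: x0=(-0.9217, 1.3699) x1=(1.0014, 0.4065) x2=(-0.8358, -0.1555) x3=(-0.9388, -1.1656)
step 17: x0=(-0.9261, 1.3884) x1=(0.9813, 0.4319) x2=(-0.8394, -0.1627) x3=(-0.9250, -1.1812)
step 18: x0=(-0.9304, 1.4068) x1=(0.9612, 0.4573) x2=(-0.8431, -0.1706) x3=(-0.9112, -1.1957)
step 19: x0=(-0.9348, 1.4251) x1=(0.9411, 0.4827) x2=(-0.8468, -0.1793) x3=(-0.8972, -1.2091)
step 20: x0=(-0.9391, 1.4434) x1=(0.9210, 0.5080) x2=(-0.8505, -0.1886) x3=(-0.8832, -1.2213)
step 21: x0=(-0.9434, 1.4616) x1=(0.9009, 0.5334) x2=(-0.8543, -0.1987) x3=(-0.8692, -1.2325)
step 22: x0=(-0.9477, 1.4797) x1=(0.8807, 0.5588) x2=(-0.8580, -0.2095) x3=(-0.8552, -1.2425)
step 23: x0=(-0.9520, 1.4978) x1=(0.8605, 0.5842) x2=(-0.8618, -0.2210) x3=(-0.8411, -1.2514)
step 24: x0=(-0.9563, 1.5159) x1=(0.8403, 0.6095) x2=(-0.8655, -0.2332) x3=(-0.8271, -1.2593)
step 25: x0=(-0.9605, 1.5339) x1=(0.8200, 0.6349) x2=(-0.8692, -0.2461) x3=(-0.8131, -1.2659)
step 0 velocities: v0=(-0.1400, 0.6800) v1=(-0.6000, 0.7700) v2=(-0.3300, -0.5200) v3=(0.7400, -0.1400)
step 0: KE=1.7891, PE=-0.8211, E=0.9680
step 25 velocities: v0=(-0.1288, 0.5450) v1=(-0.6137, 0.7686) v2=(-0.1107, -0.4043) v3=(0.4228, -0.1845)
step 25: KE=1.2739, PE=-0.2883, E=0.9856

0.9856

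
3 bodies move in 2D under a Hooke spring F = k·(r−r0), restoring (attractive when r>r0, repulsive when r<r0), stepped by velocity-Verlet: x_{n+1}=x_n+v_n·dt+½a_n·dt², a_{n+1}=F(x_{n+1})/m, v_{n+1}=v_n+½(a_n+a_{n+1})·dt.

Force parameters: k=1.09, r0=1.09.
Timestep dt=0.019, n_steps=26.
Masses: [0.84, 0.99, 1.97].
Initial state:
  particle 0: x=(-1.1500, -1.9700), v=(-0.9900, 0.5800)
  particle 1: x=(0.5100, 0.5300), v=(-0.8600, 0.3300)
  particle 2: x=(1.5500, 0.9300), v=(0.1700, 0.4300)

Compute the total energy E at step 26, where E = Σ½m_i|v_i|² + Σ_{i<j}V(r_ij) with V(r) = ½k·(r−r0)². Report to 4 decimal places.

7.6694

step 0: x0=(-1.1500, -1.9700) x1=(0.5100, 0.5300) x2=(1.5500, 0.9300)
step 1: x0=(-1.1681, -1.9581) x1=(0.4935, 0.5360) x2=(1.5530, 0.9380)
step 2: x0=(-1.1848, -1.9445) x1=(0.4765, 0.5413) x2=(1.5557, 0.9455)
step 3: x0=(-1.2000, -1.9292) x1=(0.4592, 0.5460) x2=(1.5579, 0.9526)
step 4: x0=(-1.2139, -1.9121) x1=(0.4414, 0.5501) x2=(1.5597, 0.9593)
step 5: x0=(-1.2263, -1.8934) x1=(0.4233, 0.5536) x2=(1.5611, 0.9656)
step 6: x0=(-1.2372, -1.8729) x1=(0.4048, 0.5565) x2=(1.5620, 0.9714)
step 7: x0=(-1.2467, -1.8508) x1=(0.3860, 0.5588) x2=(1.5625, 0.9768)
step 8: x0=(-1.2548, -1.8269) x1=(0.3668, 0.5605) x2=(1.5626, 0.9818)
step 9: x0=(-1.2615, -1.8015) x1=(0.3473, 0.5617) x2=(1.5623, 0.9864)
step 10: x0=(-1.2667, -1.7744) x1=(0.3274, 0.5623) x2=(1.5615, 0.9906)
step 11: x0=(-1.2705, -1.7457) x1=(0.3073, 0.5624) x2=(1.5602, 0.9943)
step 12: x0=(-1.2729, -1.7154) x1=(0.2869, 0.5619) x2=(1.5585, 0.9976)
step 13: x0=(-1.2739, -1.6835) x1=(0.2661, 0.5609) x2=(1.5564, 1.0006)
step 14: x0=(-1.2735, -1.6502) x1=(0.2451, 0.5594) x2=(1.5537, 1.0031)
step 15: x0=(-1.2717, -1.6153) x1=(0.2239, 0.5575) x2=(1.5507, 1.0052)
step 16: x0=(-1.2686, -1.5789) x1=(0.2024, 0.5550) x2=(1.5471, 1.0070)
step 17: x0=(-1.2641, -1.5411) x1=(0.1808, 0.5522) x2=(1.5431, 1.0083)
step 18: x0=(-1.2584, -1.5018) x1=(0.1589, 0.5489) x2=(1.5386, 1.0093)
step 19: x0=(-1.2513, -1.4612) x1=(0.1368, 0.5451) x2=(1.5337, 1.0098)
step 20: x0=(-1.2429, -1.4193) x1=(0.1146, 0.5410) x2=(1.5283, 1.0100)
step 21: x0=(-1.2332, -1.3760) x1=(0.0922, 0.5365) x2=(1.5224, 1.0099)
step 22: x0=(-1.2224, -1.3315) x1=(0.0697, 0.5317) x2=(1.5161, 1.0093)
step 23: x0=(-1.2103, -1.2858) x1=(0.0471, 0.5265) x2=(1.5093, 1.0085)
step 24: x0=(-1.1970, -1.2389) x1=(0.0245, 0.5210) x2=(1.5020, 1.0072)
step 25: x0=(-1.1826, -1.1909) x1=(0.0017, 0.5153) x2=(1.4943, 1.0057)
step 26: x0=(-1.1671, -1.1418) x1=(-0.0210, 0.5092) x2=(1.4861, 1.0038)
step 0 velocities: v0=(-0.9900, 0.5800) v1=(-0.8600, 0.3300) v2=(0.1700, 0.4300)
step 0: KE=1.1835, PE=6.4869, E=7.6704
step 26 velocities: v0=(0.8465, 2.6123) v1=(-1.1994, -0.3236) v2=(-0.4425, -0.1081)
step 26: KE=4.1353, PE=3.5341, E=7.6694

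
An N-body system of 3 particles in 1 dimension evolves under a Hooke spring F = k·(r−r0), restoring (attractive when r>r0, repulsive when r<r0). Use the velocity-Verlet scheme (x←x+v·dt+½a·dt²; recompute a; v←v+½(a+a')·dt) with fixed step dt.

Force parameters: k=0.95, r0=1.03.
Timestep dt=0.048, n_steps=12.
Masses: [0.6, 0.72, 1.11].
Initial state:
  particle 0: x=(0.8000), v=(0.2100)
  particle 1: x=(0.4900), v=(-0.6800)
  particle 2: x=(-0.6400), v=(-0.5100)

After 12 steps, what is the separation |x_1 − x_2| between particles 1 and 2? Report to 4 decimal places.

step 0: x0=(0.8000) x1=(0.4900) x2=(-0.6400)
step 1: x0=(0.8106) x1=(0.4561) x2=(-0.6640)
step 2: x0=(0.8221) x1=(0.4199) x2=(-0.6869)
step 3: x0=(0.8342) x1=(0.3815) x2=(-0.7087)
step 4: x0=(0.8464) x1=(0.3413) x2=(-0.7294)
step 5: x0=(0.8586) x1=(0.2992) x2=(-0.7490)
step 6: x0=(0.8704) x1=(0.2557) x2=(-0.7673)
step 7: x0=(0.8815) x1=(0.2110) x2=(-0.7845)
step 8: x0=(0.8916) x1=(0.1653) x2=(-0.8005)
step 9: x0=(0.9004) x1=(0.1188) x2=(-0.8153)
step 10: x0=(0.9076) x1=(0.0719) x2=(-0.8290)
step 11: x0=(0.9129) x1=(0.0248) x2=(-0.8415)
step 12: x0=(0.9161) x1=(-0.0223) x2=(-0.8529)

0.8306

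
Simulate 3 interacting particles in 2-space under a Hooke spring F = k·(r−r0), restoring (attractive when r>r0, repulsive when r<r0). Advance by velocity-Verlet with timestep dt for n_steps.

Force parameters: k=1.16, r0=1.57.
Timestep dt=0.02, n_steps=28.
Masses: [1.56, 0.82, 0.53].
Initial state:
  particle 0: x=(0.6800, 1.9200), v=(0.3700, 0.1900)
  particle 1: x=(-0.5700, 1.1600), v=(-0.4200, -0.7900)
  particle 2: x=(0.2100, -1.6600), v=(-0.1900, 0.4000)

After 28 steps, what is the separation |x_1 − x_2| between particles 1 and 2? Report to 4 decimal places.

step 0: x0=(0.6800, 1.9200) x1=(-0.5700, 1.1600) x2=(0.2100, -1.6600)
step 1: x0=(0.6874, 1.9235) x1=(-0.5783, 1.1438) x2=(0.2062, -1.6505)
step 2: x0=(0.6947, 1.9264) x1=(-0.5865, 1.1269) x2=(0.2022, -1.6382)
step 3: x0=(0.7019, 1.9288) x1=(-0.5945, 1.1092) x2=(0.1982, -1.6230)
step 4: x0=(0.7091, 1.9305) x1=(-0.6023, 1.0908) x2=(0.1942, -1.6050)
step 5: x0=(0.7162, 1.9317) x1=(-0.6099, 1.0718) x2=(0.1901, -1.5842)
step 6: x0=(0.7232, 1.9322) x1=(-0.6173, 1.0521) x2=(0.1859, -1.5606)
step 7: x0=(0.7301, 1.9322) x1=(-0.6245, 1.0318) x2=(0.1817, -1.5344)
step 8: x0=(0.7369, 1.9316) x1=(-0.6315, 1.0109) x2=(0.1775, -1.5056)
step 9: x0=(0.7436, 1.9305) x1=(-0.6382, 0.9894) x2=(0.1733, -1.4742)
step 10: x0=(0.7502, 1.9287) x1=(-0.6448, 0.9675) x2=(0.1690, -1.4404)
step 11: x0=(0.7566, 1.9264) x1=(-0.6511, 0.9450) x2=(0.1648, -1.4042)
step 12: x0=(0.7629, 1.9236) x1=(-0.6571, 0.9221) x2=(0.1606, -1.3656)
step 13: x0=(0.7691, 1.9202) x1=(-0.6629, 0.8988) x2=(0.1564, -1.3248)
step 14: x0=(0.7751, 1.9162) x1=(-0.6685, 0.8752) x2=(0.1522, -1.2819)
step 15: x0=(0.7810, 1.9118) x1=(-0.6738, 0.8512) x2=(0.1481, -1.2369)
step 16: x0=(0.7868, 1.9068) x1=(-0.6789, 0.8269) x2=(0.1440, -1.1899)
step 17: x0=(0.7923, 1.9013) x1=(-0.6838, 0.8024) x2=(0.1401, -1.1411)
step 18: x0=(0.7978, 1.8953) x1=(-0.6884, 0.7777) x2=(0.1362, -1.0905)
step 19: x0=(0.8030, 1.8888) x1=(-0.6927, 0.7529) x2=(0.1325, -1.0383)
step 20: x0=(0.8081, 1.8819) x1=(-0.6968, 0.7280) x2=(0.1288, -0.9845)
step 21: x0=(0.8130, 1.8745) x1=(-0.7007, 0.7030) x2=(0.1254, -0.9293)
step 22: x0=(0.8178, 1.8666) x1=(-0.7044, 0.6780) x2=(0.1221, -0.8728)
step 23: x0=(0.8224, 1.8583) x1=(-0.7079, 0.6530) x2=(0.1190, -0.8151)
step 24: x0=(0.8267, 1.8496) x1=(-0.7111, 0.6281) x2=(0.1161, -0.7562)
step 25: x0=(0.8310, 1.8405) x1=(-0.7142, 0.6034) x2=(0.1135, -0.6964)
step 26: x0=(0.8350, 1.8311) x1=(-0.7171, 0.5787) x2=(0.1111, -0.6357)
step 27: x0=(0.8388, 1.8212) x1=(-0.7199, 0.5543) x2=(0.1090, -0.5743)
step 28: x0=(0.8425, 1.8111) x1=(-0.7225, 0.5301) x2=(0.1072, -0.5121)

1.3322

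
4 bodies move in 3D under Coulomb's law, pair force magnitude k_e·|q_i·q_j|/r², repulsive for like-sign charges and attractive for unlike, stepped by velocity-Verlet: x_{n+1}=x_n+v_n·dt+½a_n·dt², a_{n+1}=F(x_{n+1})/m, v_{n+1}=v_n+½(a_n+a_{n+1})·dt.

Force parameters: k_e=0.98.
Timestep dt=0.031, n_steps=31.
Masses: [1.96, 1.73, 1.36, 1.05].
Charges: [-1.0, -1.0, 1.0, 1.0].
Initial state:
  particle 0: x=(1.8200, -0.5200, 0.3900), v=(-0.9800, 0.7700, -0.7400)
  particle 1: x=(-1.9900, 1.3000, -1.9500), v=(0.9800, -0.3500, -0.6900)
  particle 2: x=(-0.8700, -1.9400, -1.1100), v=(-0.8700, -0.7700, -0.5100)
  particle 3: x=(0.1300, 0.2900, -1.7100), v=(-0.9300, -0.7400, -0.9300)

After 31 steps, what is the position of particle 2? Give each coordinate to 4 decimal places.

(-1.7098, -2.6856, -1.5820)

step 0: x0=(1.8200, -0.5200, 0.3900) x1=(-1.9900, 1.3000, -1.9500) x2=(-0.8700, -1.9400, -1.1100) x3=(0.1300, 0.2900, -1.7100)
step 1: x0=(1.7896, -0.4961, 0.3670) x1=(-1.9596, 1.2891, -1.9714) x2=(-0.8970, -1.9639, -1.1258) x3=(0.1012, 0.2671, -1.7388)
step 2: x0=(1.7591, -0.4723, 0.3440) x1=(-1.9291, 1.2782, -1.9928) x2=(-0.9240, -1.9878, -1.1415) x3=(0.0723, 0.2445, -1.7676)
step 3: x0=(1.7286, -0.4484, 0.3209) x1=(-1.8985, 1.2671, -2.0141) x2=(-0.9510, -2.0117, -1.1573) x3=(0.0434, 0.2219, -1.7963)
step 4: x0=(1.6981, -0.4246, 0.2978) x1=(-1.8678, 1.2560, -2.0355) x2=(-0.9780, -2.0356, -1.1729) x3=(0.0145, 0.1996, -1.8250)
step 5: x0=(1.6674, -0.4008, 0.2746) x1=(-1.8370, 1.2448, -2.0568) x2=(-1.0050, -2.0596, -1.1886) x3=(-0.0145, 0.1775, -1.8537)
step 6: x0=(1.6368, -0.3770, 0.2514) x1=(-1.8062, 1.2335, -2.0782) x2=(-1.0320, -2.0835, -1.2042) x3=(-0.0435, 0.1555, -1.8824)
step 7: x0=(1.6061, -0.3532, 0.2281) x1=(-1.7752, 1.2221, -2.0995) x2=(-1.0591, -2.1075, -1.2197) x3=(-0.0726, 0.1338, -1.9110)
step 8: x0=(1.5753, -0.3294, 0.2048) x1=(-1.7441, 1.2105, -2.1208) x2=(-1.0861, -2.1315, -1.2352) x3=(-0.1017, 0.1123, -1.9395)
step 9: x0=(1.5445, -0.3056, 0.1814) x1=(-1.7130, 1.1989, -2.1422) x2=(-1.1132, -2.1555, -1.2507) x3=(-0.1309, 0.0910, -1.9681)
step 10: x0=(1.5136, -0.2819, 0.1580) x1=(-1.6817, 1.1872, -2.1635) x2=(-1.1403, -2.1795, -1.2662) x3=(-0.1602, 0.0699, -1.9966)
step 11: x0=(1.4827, -0.2582, 0.1345) x1=(-1.6503, 1.1754, -2.1848) x2=(-1.1674, -2.2036, -1.2816) x3=(-0.1895, 0.0491, -2.0251)
step 12: x0=(1.4518, -0.2345, 0.1109) x1=(-1.6188, 1.1634, -2.2061) x2=(-1.1945, -2.2276, -1.2969) x3=(-0.2189, 0.0286, -2.0535)
step 13: x0=(1.4208, -0.2108, 0.0873) x1=(-1.5873, 1.1513, -2.2273) x2=(-1.2216, -2.2517, -1.3123) x3=(-0.2484, 0.0083, -2.0819)
step 14: x0=(1.3897, -0.1872, 0.0637) x1=(-1.5556, 1.1390, -2.2486) x2=(-1.2487, -2.2757, -1.3275) x3=(-0.2780, -0.0116, -2.1103)
step 15: x0=(1.3587, -0.1636, 0.0400) x1=(-1.5237, 1.1266, -2.2699) x2=(-1.2758, -2.2998, -1.3428) x3=(-0.3077, -0.0313, -2.1387)
step 16: x0=(1.3275, -0.1400, 0.0163) x1=(-1.4918, 1.1140, -2.2912) x2=(-1.3029, -2.3238, -1.3580) x3=(-0.3375, -0.0506, -2.1670)
step 17: x0=(1.2964, -0.1165, -0.0075) x1=(-1.4598, 1.1013, -2.3124) x2=(-1.3300, -2.3479, -1.3732) x3=(-0.3674, -0.0695, -2.1953)
step 18: x0=(1.2652, -0.0929, -0.0313) x1=(-1.4276, 1.0884, -2.3337) x2=(-1.3571, -2.3720, -1.3883) x3=(-0.3975, -0.0881, -2.2236)
step 19: x0=(1.2339, -0.0694, -0.0551) x1=(-1.3953, 1.0752, -2.3549) x2=(-1.3843, -2.3961, -1.4035) x3=(-0.4276, -0.1064, -2.2518)
step 20: x0=(1.2027, -0.0460, -0.0790) x1=(-1.3629, 1.0619, -2.3762) x2=(-1.4114, -2.4202, -1.4185) x3=(-0.4579, -0.1242, -2.2801)
step 21: x0=(1.1713, -0.0225, -0.1030) x1=(-1.3304, 1.0484, -2.3975) x2=(-1.4385, -2.4443, -1.4336) x3=(-0.4883, -0.1415, -2.3083)
step 22: x0=(1.1400, 0.0008, -0.1269) x1=(-1.2978, 1.0346, -2.4187) x2=(-1.4657, -2.4684, -1.4486) x3=(-0.5188, -0.1584, -2.3364)
step 23: x0=(1.1086, 0.0242, -0.1510) x1=(-1.2650, 1.0206, -2.4400) x2=(-1.4928, -2.4925, -1.4635) x3=(-0.5495, -0.1749, -2.3646)
step 24: x0=(1.0772, 0.0475, -0.1750) x1=(-1.2322, 1.0063, -2.4612) x2=(-1.5199, -2.5166, -1.4785) x3=(-0.5803, -0.1908, -2.3927)
step 25: x0=(1.0458, 0.0708, -0.1991) x1=(-1.1992, 0.9917, -2.4825) x2=(-1.5471, -2.5407, -1.4933) x3=(-0.6112, -0.2061, -2.4208)
step 26: x0=(1.0143, 0.0940, -0.2232) x1=(-1.1662, 0.9768, -2.5038) x2=(-1.5742, -2.5649, -1.5082) x3=(-0.6422, -0.2209, -2.4488)
step 27: x0=(0.9828, 0.1172, -0.2473) x1=(-1.1330, 0.9616, -2.5251) x2=(-1.6013, -2.5890, -1.5230) x3=(-0.6733, -0.2351, -2.4769)
step 28: x0=(0.9513, 0.1404, -0.2715) x1=(-1.0998, 0.9461, -2.5464) x2=(-1.6285, -2.6131, -1.5378) x3=(-0.7044, -0.2487, -2.5049)
step 29: x0=(0.9197, 0.1635, -0.2957) x1=(-1.0665, 0.9302, -2.5677) x2=(-1.6556, -2.6373, -1.5526) x3=(-0.7357, -0.2616, -2.5329)
step 30: x0=(0.8882, 0.1866, -0.3199) x1=(-1.0332, 0.9140, -2.5891) x2=(-1.6827, -2.6614, -1.5673) x3=(-0.7670, -0.2738, -2.5608)
step 31: x0=(0.8566, 0.2096, -0.3441) x1=(-0.9998, 0.8974, -2.6104) x2=(-1.7098, -2.6856, -1.5820) x3=(-0.7983, -0.2853, -2.5888)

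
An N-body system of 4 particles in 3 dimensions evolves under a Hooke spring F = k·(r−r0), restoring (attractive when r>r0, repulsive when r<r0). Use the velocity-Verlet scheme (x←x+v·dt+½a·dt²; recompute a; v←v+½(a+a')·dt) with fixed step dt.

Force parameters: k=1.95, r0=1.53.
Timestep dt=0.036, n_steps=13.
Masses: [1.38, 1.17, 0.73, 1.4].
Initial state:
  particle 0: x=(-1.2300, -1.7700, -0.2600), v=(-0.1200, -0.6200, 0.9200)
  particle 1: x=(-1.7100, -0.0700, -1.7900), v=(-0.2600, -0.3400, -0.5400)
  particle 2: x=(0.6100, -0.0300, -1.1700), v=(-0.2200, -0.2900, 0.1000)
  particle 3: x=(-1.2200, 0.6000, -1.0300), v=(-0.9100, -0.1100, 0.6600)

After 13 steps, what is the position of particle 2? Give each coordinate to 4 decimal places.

(-0.0381, -0.3339, -1.0588)

step 0: x0=(-1.2300, -1.7700, -0.2600) x1=(-1.7100, -0.0700, -1.7900) x2=(0.6100, -0.0300, -1.1700) x3=(-1.2200, 0.6000, -1.0300)
step 1: x0=(-1.2337, -1.7903, -0.2280) x1=(-1.7185, -0.0831, -1.8089) x2=(0.5986, -0.0415, -1.1661) x3=(-1.2523, 0.5953, -1.0058)
step 2: x0=(-1.2364, -1.8063, -0.1983) x1=(-1.7251, -0.0980, -1.8267) x2=(0.5801, -0.0553, -1.1614) x3=(-1.2835, 0.5891, -0.9805)
step 3: x0=(-1.2379, -1.8181, -0.1711) x1=(-1.7298, -0.1146, -1.8432) x2=(0.5545, -0.0712, -1.1560) x3=(-1.3137, 0.5813, -0.9544)
step 4: x0=(-1.2384, -1.8256, -0.1463) x1=(-1.7325, -0.1330, -1.8584) x2=(0.5219, -0.0892, -1.1498) x3=(-1.3428, 0.5718, -0.9273)
step 5: x0=(-1.2380, -1.8289, -0.1241) x1=(-1.7334, -0.1531, -1.8721) x2=(0.4824, -0.1093, -1.1428) x3=(-1.3709, 0.5607, -0.8994)
step 6: x0=(-1.2366, -1.8280, -0.1044) x1=(-1.7324, -0.1749, -1.8843) x2=(0.4364, -0.1315, -1.1350) x3=(-1.3981, 0.5479, -0.8706)
step 7: x0=(-1.2345, -1.8229, -0.0873) x1=(-1.7295, -0.1983, -1.8949) x2=(0.3840, -0.1555, -1.1264) x3=(-1.4242, 0.5334, -0.8411)
step 8: x0=(-1.2317, -1.8138, -0.0727) x1=(-1.7249, -0.2233, -1.9038) x2=(0.3257, -0.1815, -1.1170) x3=(-1.4495, 0.5172, -0.8109)
step 9: x0=(-1.2282, -1.8009, -0.0607) x1=(-1.7186, -0.2498, -1.9110) x2=(0.2619, -0.2091, -1.1068) x3=(-1.4738, 0.4993, -0.7800)
step 10: x0=(-1.2243, -1.7842, -0.0511) x1=(-1.7107, -0.2777, -1.9165) x2=(0.1931, -0.2383, -1.0959) x3=(-1.4973, 0.4798, -0.7485)
step 11: x0=(-1.2200, -1.7641, -0.0439) x1=(-1.7014, -0.3069, -1.9202) x2=(0.1198, -0.2689, -1.0842) x3=(-1.5201, 0.4588, -0.7165)
step 12: x0=(-1.2154, -1.7406, -0.0391) x1=(-1.6909, -0.3374, -1.9221) x2=(0.0425, -0.3009, -1.0718) x3=(-1.5421, 0.4362, -0.6840)
step 13: x0=(-1.2106, -1.7142, -0.0364) x1=(-1.6791, -0.3690, -1.9224) x2=(-0.0381, -0.3339, -1.0588) x3=(-1.5636, 0.4121, -0.6512)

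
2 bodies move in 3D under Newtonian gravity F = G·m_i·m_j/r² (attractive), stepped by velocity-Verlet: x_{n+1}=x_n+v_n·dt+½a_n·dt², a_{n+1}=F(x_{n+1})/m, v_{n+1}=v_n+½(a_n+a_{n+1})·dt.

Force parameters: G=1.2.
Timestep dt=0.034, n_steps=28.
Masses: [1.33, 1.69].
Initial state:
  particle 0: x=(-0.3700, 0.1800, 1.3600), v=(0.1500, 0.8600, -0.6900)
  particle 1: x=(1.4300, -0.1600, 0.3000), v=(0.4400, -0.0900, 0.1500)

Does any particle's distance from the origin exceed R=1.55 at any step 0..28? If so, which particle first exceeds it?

step 0: x0=(-0.3700, 0.1800, 1.3600) x1=(1.4300, -0.1600, 0.3000)
step 1: x0=(-0.3647, 0.2092, 1.3364) x1=(1.4448, -0.1630, 0.3052)
step 2: x0=(-0.3589, 0.2383, 1.3126) x1=(1.4592, -0.1660, 0.3106)
step 3: x0=(-0.3527, 0.2673, 1.2885) x1=(1.4733, -0.1689, 0.3162)
step 4: x0=(-0.3460, 0.2962, 1.2641) x1=(1.4870, -0.1716, 0.3220)
step 5: x0=(-0.3389, 0.3250, 1.2396) x1=(1.5004, -0.1743, 0.3280)
step 6: x0=(-0.3313, 0.3536, 1.2148) x1=(1.5134, -0.1769, 0.3341)
step 7: x0=(-0.3233, 0.3822, 1.1898) x1=(1.5260, -0.1794, 0.3404)
step 8: x0=(-0.3147, 0.4106, 1.1645) x1=(1.5383, -0.1818, 0.3469)
step 9: x0=(-0.3058, 0.4388, 1.1391) x1=(1.5502, -0.1841, 0.3536)
step 10: x0=(-0.2963, 0.4669, 1.1135) x1=(1.5618, -0.1863, 0.3604)
step 11: x0=(-0.2864, 0.4948, 1.0876) x1=(1.5730, -0.1883, 0.3673)
step 12: x0=(-0.2761, 0.5225, 1.0617) x1=(1.5838, -0.1902, 0.3744)
step 13: x0=(-0.2653, 0.5501, 1.0355) x1=(1.5942, -0.1919, 0.3817)
step 14: x0=(-0.2540, 0.5775, 1.0092) x1=(1.6043, -0.1935, 0.3890)
step 15: x0=(-0.2422, 0.6047, 0.9827) x1=(1.6140, -0.1949, 0.3965)
step 16: x0=(-0.2300, 0.6317, 0.9560) x1=(1.6234, -0.1962, 0.4041)
step 17: x0=(-0.2173, 0.6584, 0.9293) x1=(1.6324, -0.1974, 0.4118)
step 18: x0=(-0.2041, 0.6850, 0.9023) x1=(1.6410, -0.1983, 0.4196)
step 19: x0=(-0.1905, 0.7114, 0.8753) x1=(1.6492, -0.1991, 0.4275)
step 20: x0=(-0.1764, 0.7375, 0.8482) x1=(1.6571, -0.1997, 0.4355)
step 21: x0=(-0.1618, 0.7633, 0.8209) x1=(1.6646, -0.2001, 0.4436)
step 22: x0=(-0.1468, 0.7890, 0.7936) x1=(1.6718, -0.2003, 0.4518)
step 23: x0=(-0.1313, 0.8143, 0.7662) x1=(1.6786, -0.2003, 0.4600)
step 24: x0=(-0.1154, 0.8395, 0.7387) x1=(1.6850, -0.2002, 0.4683)
step 25: x0=(-0.0990, 0.8643, 0.7111) x1=(1.6911, -0.1998, 0.4766)
step 26: x0=(-0.0821, 0.8889, 0.6835) x1=(1.6968, -0.1992, 0.4850)
step 27: x0=(-0.0648, 0.9132, 0.6558) x1=(1.7021, -0.1983, 0.4934)
step 28: x0=(-0.0471, 0.9372, 0.6280) x1=(1.7071, -0.1973, 0.5019)

yes, particle 1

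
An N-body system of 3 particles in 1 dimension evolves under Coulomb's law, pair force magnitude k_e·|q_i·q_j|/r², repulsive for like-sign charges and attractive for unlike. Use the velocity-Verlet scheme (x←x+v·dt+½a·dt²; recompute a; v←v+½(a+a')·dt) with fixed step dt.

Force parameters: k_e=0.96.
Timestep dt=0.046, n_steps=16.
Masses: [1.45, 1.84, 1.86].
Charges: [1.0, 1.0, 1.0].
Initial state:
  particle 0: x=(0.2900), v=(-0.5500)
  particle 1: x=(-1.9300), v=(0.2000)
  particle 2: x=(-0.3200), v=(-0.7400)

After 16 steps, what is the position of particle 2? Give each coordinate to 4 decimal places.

(-1.0444)

step 0: x0=(0.2900) x1=(-1.9300) x2=(-0.3200)
step 1: x0=(0.2667) x1=(-1.9211) x2=(-0.3553)
step 2: x0=(0.2474) x1=(-1.9129) x2=(-0.3930)
step 3: x0=(0.2317) x1=(-1.9055) x2=(-0.4328)
step 4: x0=(0.2196) x1=(-1.8987) x2=(-0.4747)
step 5: x0=(0.2106) x1=(-1.8928) x2=(-0.5182)
step 6: x0=(0.2046) x1=(-1.8877) x2=(-0.5633)
step 7: x0=(0.2013) x1=(-1.8835) x2=(-0.6095)
step 8: x0=(0.2005) x1=(-1.8802) x2=(-0.6568)
step 9: x0=(0.2019) x1=(-1.8779) x2=(-0.7048)
step 10: x0=(0.2053) x1=(-1.8766) x2=(-0.7534)
step 11: x0=(0.2105) x1=(-1.8765) x2=(-0.8022)
step 12: x0=(0.2175) x1=(-1.8776) x2=(-0.8512)
step 13: x0=(0.2260) x1=(-1.8800) x2=(-0.9001)
step 14: x0=(0.2359) x1=(-1.8838) x2=(-0.9488)
step 15: x0=(0.2471) x1=(-1.8891) x2=(-0.9969)
step 16: x0=(0.2596) x1=(-1.8961) x2=(-1.0444)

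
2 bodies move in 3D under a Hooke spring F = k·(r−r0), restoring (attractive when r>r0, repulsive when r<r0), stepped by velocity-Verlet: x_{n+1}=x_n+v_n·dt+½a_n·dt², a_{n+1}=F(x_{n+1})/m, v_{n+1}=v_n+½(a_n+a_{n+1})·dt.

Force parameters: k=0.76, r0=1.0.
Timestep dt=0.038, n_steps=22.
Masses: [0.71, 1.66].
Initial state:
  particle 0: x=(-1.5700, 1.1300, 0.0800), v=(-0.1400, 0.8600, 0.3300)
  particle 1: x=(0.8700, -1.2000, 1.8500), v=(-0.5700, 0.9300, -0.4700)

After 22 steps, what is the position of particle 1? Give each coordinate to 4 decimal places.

(0.1483, -0.1786, 1.2934)

step 0: x0=(-1.5700, 1.1300, 0.0800) x1=(0.8700, -1.2000, 1.8500)
step 1: x0=(-1.5739, 1.1614, 0.0935) x1=(0.8477, -1.1641, 1.8317)
step 2: x0=(-1.5751, 1.1901, 0.1091) x1=(0.8243, -1.1271, 1.8126)
step 3: x0=(-1.5736, 1.2161, 0.1265) x1=(0.7997, -1.0889, 1.7926)
step 4: x0=(-1.5693, 1.2396, 0.1459) x1=(0.7740, -1.0496, 1.7718)
step 5: x0=(-1.5625, 1.2605, 0.1670) x1=(0.7471, -1.0092, 1.7503)
step 6: x0=(-1.5531, 1.2789, 0.1900) x1=(0.7191, -0.9678, 1.7280)
step 7: x0=(-1.5411, 1.2948, 0.2146) x1=(0.6901, -0.9253, 1.7050)
step 8: x0=(-1.5267, 1.3082, 0.2409) x1=(0.6600, -0.8817, 1.6812)
step 9: x0=(-1.5099, 1.3193, 0.2687) x1=(0.6289, -0.8371, 1.6568)
step 10: x0=(-1.4908, 1.3280, 0.2981) x1=(0.5968, -0.7915, 1.6318)
step 11: x0=(-1.4694, 1.3344, 0.3289) x1=(0.5637, -0.7449, 1.6061)
step 12: x0=(-1.4459, 1.3387, 0.3610) x1=(0.5297, -0.6974, 1.5799)
step 13: x0=(-1.4203, 1.3408, 0.3944) x1=(0.4948, -0.6490, 1.5531)
step 14: x0=(-1.3928, 1.3408, 0.4290) x1=(0.4591, -0.5997, 1.5258)
step 15: x0=(-1.3634, 1.3389, 0.4647) x1=(0.4226, -0.5496, 1.4980)
step 16: x0=(-1.3322, 1.3351, 0.5015) x1=(0.3853, -0.4987, 1.4698)
step 17: x0=(-1.2993, 1.3296, 0.5392) x1=(0.3473, -0.4470, 1.4412)
step 18: x0=(-1.2649, 1.3223, 0.5777) x1=(0.3087, -0.3945, 1.4122)
step 19: x0=(-1.2290, 1.3135, 0.6170) x1=(0.2694, -0.3414, 1.3829)
step 20: x0=(-1.1918, 1.3032, 0.6570) x1=(0.2295, -0.2877, 1.3533)
step 21: x0=(-1.1534, 1.2915, 0.6976) x1=(0.1892, -0.2334, 1.3234)
step 22: x0=(-1.1139, 1.2786, 0.7387) x1=(0.1483, -0.1786, 1.2934)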